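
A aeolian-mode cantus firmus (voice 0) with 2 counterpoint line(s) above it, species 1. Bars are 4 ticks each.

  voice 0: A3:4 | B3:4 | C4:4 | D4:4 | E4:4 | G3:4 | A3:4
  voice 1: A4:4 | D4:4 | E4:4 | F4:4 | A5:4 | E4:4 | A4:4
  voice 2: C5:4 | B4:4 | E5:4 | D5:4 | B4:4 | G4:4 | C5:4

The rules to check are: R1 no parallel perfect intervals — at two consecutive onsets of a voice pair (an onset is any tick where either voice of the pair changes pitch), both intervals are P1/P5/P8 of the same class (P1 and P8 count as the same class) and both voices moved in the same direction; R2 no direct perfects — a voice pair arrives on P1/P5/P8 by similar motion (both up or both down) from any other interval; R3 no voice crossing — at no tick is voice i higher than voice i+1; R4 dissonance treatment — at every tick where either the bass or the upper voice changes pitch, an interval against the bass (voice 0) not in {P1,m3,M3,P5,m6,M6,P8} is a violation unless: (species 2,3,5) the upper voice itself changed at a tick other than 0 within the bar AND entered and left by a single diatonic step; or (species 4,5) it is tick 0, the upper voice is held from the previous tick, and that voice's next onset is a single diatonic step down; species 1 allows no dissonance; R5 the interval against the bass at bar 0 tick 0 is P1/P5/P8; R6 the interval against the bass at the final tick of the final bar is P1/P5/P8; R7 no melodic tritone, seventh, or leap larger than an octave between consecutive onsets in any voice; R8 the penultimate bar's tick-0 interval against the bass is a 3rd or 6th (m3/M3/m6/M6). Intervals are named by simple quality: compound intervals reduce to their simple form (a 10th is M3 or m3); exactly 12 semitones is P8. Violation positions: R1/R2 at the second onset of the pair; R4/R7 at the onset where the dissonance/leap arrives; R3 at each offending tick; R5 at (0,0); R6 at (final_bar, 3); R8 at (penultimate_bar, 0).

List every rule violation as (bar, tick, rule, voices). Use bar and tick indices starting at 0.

bar 0: v0=A3 v1=A4 v2=C5 downbeat m3
bar 1: v0=B3 v1=D4 v2=B4 downbeat P8
bar 2: v0=C4 v1=E4 v2=E5 downbeat M3
bar 3: v0=D4 v1=F4 v2=D5 downbeat P8
bar 4: v0=E4 v1=A5 v2=B4 downbeat P5
bar 5: v0=G3 v1=E4 v2=G4 downbeat P8
bar 6: v0=A3 v1=A4 v2=C5 downbeat m3
  -> R5 @ bar 0 tick 0 v(0, 2): opens on m3
  -> R2 @ bar 2 tick 0 v(1, 2): D4/B4 M6 -> E4/E5 P8 similar
  -> R3 @ bar 4 tick 0 v(1, 2): A5 above B4
  -> R4 @ bar 4 tick 0 v(0, 1): E4/A5 P4 untreated
  -> R7 @ bar 4 tick 0 v(1,): F4->A5 leap 16st
  -> R3 @ bar 4 tick 1 v(1, 2): A5 above B4
  -> R3 @ bar 4 tick 2 v(1, 2): A5 above B4
  -> R3 @ bar 4 tick 3 v(1, 2): A5 above B4
  -> R2 @ bar 5 tick 0 v(0, 2): E4/B4 P5 -> G3/G4 P8 similar
  -> R7 @ bar 5 tick 0 v(1,): A5->E4 leap 17st
  -> R8 @ bar 5 tick 0 v(0, 2): penult P8 not 3rd/6th
  -> R2 @ bar 6 tick 0 v(0, 1): G3/E4 M6 -> A3/A4 P8 similar
  -> R6 @ bar 6 tick 3 v(0, 2): closes on m3

(0, 0, R5, (0, 2))
(2, 0, R2, (1, 2))
(4, 0, R3, (1, 2))
(4, 0, R4, (0, 1))
(4, 0, R7, (1,))
(4, 1, R3, (1, 2))
(4, 2, R3, (1, 2))
(4, 3, R3, (1, 2))
(5, 0, R2, (0, 2))
(5, 0, R7, (1,))
(5, 0, R8, (0, 2))
(6, 0, R2, (0, 1))
(6, 3, R6, (0, 2))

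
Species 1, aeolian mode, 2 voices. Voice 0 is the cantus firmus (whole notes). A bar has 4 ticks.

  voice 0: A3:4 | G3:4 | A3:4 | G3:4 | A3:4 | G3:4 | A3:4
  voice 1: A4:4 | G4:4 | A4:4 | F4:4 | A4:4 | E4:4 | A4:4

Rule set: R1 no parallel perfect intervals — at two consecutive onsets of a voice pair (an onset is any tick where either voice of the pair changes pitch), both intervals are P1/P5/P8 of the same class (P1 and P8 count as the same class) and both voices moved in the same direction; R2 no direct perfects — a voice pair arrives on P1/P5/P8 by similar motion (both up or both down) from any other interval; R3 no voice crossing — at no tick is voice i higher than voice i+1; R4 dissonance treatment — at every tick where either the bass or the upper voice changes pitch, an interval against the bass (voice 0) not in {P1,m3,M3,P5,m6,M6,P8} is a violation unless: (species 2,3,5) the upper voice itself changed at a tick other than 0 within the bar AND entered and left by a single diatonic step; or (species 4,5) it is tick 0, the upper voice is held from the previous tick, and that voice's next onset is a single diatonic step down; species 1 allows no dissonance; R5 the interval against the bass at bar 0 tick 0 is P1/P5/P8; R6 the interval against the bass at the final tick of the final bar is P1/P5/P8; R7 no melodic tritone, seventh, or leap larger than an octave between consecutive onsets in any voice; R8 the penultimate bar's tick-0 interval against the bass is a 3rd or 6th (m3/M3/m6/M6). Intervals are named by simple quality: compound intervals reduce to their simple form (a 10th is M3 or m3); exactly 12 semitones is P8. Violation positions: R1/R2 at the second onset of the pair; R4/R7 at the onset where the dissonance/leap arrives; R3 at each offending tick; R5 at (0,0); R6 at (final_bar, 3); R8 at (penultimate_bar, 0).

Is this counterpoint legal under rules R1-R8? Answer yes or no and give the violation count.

bar 0: v0=A3 v1=A4 (P8)
bar 1: v0=G3 v1=G4 (P8)
bar 2: v0=A3 v1=A4 (P8)
bar 3: v0=G3 v1=F4 (m7)
bar 4: v0=A3 v1=A4 (P8)
bar 5: v0=G3 v1=E4 (M6)
bar 6: v0=A3 v1=A4 (P8)
  R1 @ bar1.0: A3/A4 P8 -> G3/G4 P8 similar
  R1 @ bar2.0: G3/G4 P8 -> A3/A4 P8 similar
  R4 @ bar3.0: G3/F4 m7 untreated
  R2 @ bar4.0: G3/F4 m7 -> A3/A4 P8 similar
  R2 @ bar6.0: G3/E4 M6 -> A3/A4 P8 similar

No (5 violations)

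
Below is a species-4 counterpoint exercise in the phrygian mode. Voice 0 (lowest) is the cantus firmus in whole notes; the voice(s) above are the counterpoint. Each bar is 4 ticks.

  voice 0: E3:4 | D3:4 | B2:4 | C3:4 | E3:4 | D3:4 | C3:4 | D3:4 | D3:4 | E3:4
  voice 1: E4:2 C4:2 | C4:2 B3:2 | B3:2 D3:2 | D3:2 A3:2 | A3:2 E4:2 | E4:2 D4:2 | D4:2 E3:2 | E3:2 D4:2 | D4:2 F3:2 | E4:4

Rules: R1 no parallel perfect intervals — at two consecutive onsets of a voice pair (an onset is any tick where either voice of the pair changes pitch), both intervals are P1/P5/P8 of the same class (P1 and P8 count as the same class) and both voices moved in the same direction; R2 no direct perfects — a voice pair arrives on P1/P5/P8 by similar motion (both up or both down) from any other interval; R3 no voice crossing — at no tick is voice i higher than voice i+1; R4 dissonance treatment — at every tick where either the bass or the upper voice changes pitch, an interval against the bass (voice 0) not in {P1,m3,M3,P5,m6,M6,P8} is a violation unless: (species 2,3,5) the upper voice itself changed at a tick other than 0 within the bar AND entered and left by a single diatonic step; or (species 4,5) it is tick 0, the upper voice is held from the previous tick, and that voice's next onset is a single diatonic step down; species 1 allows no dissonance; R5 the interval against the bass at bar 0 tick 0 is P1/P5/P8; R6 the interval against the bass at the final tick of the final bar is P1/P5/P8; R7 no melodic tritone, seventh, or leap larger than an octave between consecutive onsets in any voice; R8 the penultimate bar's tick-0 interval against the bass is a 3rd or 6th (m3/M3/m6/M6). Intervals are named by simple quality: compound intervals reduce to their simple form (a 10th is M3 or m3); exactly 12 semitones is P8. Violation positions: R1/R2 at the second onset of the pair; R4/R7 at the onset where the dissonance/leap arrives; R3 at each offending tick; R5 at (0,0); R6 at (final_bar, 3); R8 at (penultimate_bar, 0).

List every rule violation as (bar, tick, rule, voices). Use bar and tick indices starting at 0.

(3, 0, R4, (0, 1))
(4, 0, R4, (0, 1))
(6, 0, R4, (0, 1))
(6, 2, R7, (1,))
(7, 0, R4, (0, 1))
(7, 2, R7, (1,))
(8, 0, R8, (0, 1))
(9, 0, R2, (0, 1))
(9, 0, R7, (1,))

bar 0: v0=E3 v1=E4 downbeat P8
bar 1: v0=D3 v1=C4 downbeat m7
bar 2: v0=B2 v1=B3 downbeat P8
bar 3: v0=C3 v1=D3 downbeat M2
bar 4: v0=E3 v1=A3 downbeat P4
bar 5: v0=D3 v1=E4 downbeat M2
bar 6: v0=C3 v1=D4 downbeat M2
bar 7: v0=D3 v1=E3 downbeat M2
bar 8: v0=D3 v1=D4 downbeat P8
bar 9: v0=E3 v1=E4 downbeat P8
  -> R4 @ bar 3 tick 0 v(0, 1): C3/D3 M2 untreated
  -> R4 @ bar 4 tick 0 v(0, 1): E3/A3 P4 untreated
  -> R4 @ bar 6 tick 0 v(0, 1): C3/D4 M2 untreated
  -> R7 @ bar 6 tick 2 v(1,): D4->E3 leap 10st
  -> R4 @ bar 7 tick 0 v(0, 1): D3/E3 M2 untreated
  -> R7 @ bar 7 tick 2 v(1,): E3->D4 leap 10st
  -> R8 @ bar 8 tick 0 v(0, 1): penult P8 not 3rd/6th
  -> R2 @ bar 9 tick 0 v(0, 1): D3/F3 m3 -> E3/E4 P8 similar
  -> R7 @ bar 9 tick 0 v(1,): F3->E4 leap 11st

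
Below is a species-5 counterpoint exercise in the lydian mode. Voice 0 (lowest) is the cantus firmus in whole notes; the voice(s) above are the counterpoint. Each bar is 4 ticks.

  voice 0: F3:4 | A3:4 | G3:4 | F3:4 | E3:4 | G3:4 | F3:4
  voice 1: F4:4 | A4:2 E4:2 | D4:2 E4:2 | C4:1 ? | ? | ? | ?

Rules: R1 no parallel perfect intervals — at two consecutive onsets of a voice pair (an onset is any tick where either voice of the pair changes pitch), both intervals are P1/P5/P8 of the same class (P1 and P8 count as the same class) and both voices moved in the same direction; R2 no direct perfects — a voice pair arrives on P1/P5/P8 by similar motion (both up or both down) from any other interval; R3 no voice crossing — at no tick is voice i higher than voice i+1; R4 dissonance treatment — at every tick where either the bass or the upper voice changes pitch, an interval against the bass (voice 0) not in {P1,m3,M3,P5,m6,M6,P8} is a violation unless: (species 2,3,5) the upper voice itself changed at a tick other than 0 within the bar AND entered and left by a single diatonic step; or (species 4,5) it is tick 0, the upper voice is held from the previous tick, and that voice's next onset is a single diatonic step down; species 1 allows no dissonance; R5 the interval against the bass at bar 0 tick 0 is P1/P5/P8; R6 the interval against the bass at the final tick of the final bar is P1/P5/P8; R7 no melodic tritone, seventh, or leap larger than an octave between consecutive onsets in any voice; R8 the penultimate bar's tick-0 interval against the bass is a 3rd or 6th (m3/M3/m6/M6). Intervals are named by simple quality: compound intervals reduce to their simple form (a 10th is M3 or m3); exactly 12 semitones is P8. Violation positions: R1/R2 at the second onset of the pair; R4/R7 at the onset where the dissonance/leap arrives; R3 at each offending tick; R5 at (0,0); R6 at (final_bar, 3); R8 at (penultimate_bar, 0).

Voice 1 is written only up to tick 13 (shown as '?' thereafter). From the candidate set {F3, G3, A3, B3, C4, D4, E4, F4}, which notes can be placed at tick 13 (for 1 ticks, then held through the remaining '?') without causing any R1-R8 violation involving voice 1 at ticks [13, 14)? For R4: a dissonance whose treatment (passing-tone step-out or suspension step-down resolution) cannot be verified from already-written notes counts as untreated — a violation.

F3: legal
G3: violates R4
A3: legal
B3: violates R4
C4: legal
D4: legal
E4: violates R4
F4: legal

{A3, C4, D4, F3, F4}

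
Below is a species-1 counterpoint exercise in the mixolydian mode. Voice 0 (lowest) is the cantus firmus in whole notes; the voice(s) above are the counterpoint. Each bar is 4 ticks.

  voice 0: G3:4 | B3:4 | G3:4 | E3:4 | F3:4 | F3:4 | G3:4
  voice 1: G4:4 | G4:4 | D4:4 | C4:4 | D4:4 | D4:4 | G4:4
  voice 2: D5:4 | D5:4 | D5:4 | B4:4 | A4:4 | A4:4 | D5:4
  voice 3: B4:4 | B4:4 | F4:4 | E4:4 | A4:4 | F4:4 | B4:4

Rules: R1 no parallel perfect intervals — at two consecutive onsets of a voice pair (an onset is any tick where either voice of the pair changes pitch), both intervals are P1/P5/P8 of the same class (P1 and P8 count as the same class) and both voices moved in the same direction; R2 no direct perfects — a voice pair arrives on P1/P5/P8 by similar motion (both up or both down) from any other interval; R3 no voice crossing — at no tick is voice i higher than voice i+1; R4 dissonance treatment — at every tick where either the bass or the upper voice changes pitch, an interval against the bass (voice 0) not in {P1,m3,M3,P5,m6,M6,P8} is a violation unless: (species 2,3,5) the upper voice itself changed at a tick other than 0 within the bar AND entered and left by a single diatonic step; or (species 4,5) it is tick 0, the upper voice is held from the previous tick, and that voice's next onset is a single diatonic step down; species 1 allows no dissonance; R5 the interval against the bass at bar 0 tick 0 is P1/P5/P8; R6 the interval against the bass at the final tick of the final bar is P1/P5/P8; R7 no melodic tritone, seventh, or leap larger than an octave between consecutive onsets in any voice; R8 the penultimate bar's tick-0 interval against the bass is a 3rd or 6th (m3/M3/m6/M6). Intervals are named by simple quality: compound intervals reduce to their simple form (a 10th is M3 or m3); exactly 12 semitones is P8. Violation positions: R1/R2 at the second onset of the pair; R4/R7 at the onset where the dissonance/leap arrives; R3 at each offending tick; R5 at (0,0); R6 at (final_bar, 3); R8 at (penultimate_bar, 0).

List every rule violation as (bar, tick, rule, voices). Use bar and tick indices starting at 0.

(0, 0, R3, (2, 3))
(0, 0, R5, (0, 3))
(0, 1, R3, (2, 3))
(0, 2, R3, (2, 3))
(0, 3, R3, (2, 3))
(1, 0, R3, (2, 3))
(1, 1, R3, (2, 3))
(1, 2, R3, (2, 3))
(1, 3, R3, (2, 3))
(2, 0, R2, (0, 1))
(2, 0, R3, (2, 3))
(2, 0, R4, (0, 3))
(2, 0, R7, (3,))
(2, 1, R3, (2, 3))
(2, 2, R3, (2, 3))
(2, 3, R3, (2, 3))
(3, 0, R1, (0, 2))
(3, 0, R2, (0, 3))
(3, 0, R2, (2, 3))
(3, 0, R3, (2, 3))
(3, 1, R3, (2, 3))
(3, 2, R3, (2, 3))
(3, 3, R3, (2, 3))
(4, 0, R2, (1, 3))
(5, 0, R3, (2, 3))
(5, 0, R8, (0, 3))
(5, 1, R3, (2, 3))
(5, 2, R3, (2, 3))
(5, 3, R3, (2, 3))
(6, 0, R1, (1, 2))
(6, 0, R2, (0, 1))
(6, 0, R2, (0, 2))
(6, 0, R3, (2, 3))
(6, 0, R7, (3,))
(6, 1, R3, (2, 3))
(6, 2, R3, (2, 3))
(6, 3, R3, (2, 3))
(6, 3, R6, (0, 3))

bar 0: v0=G3 v1=G4 v2=D5 v3=B4 downbeat M3
bar 1: v0=B3 v1=G4 v2=D5 v3=B4 downbeat P8
bar 2: v0=G3 v1=D4 v2=D5 v3=F4 downbeat m7
bar 3: v0=E3 v1=C4 v2=B4 v3=E4 downbeat P8
bar 4: v0=F3 v1=D4 v2=A4 v3=A4 downbeat M3
bar 5: v0=F3 v1=D4 v2=A4 v3=F4 downbeat P8
bar 6: v0=G3 v1=G4 v2=D5 v3=B4 downbeat M3
  -> R3 @ bar 0 tick 0 v(2, 3): D5 above B4
  -> R5 @ bar 0 tick 0 v(0, 3): opens on M3
  -> R3 @ bar 0 tick 1 v(2, 3): D5 above B4
  -> R3 @ bar 0 tick 2 v(2, 3): D5 above B4
  -> R3 @ bar 0 tick 3 v(2, 3): D5 above B4
  -> R3 @ bar 1 tick 0 v(2, 3): D5 above B4
  -> R3 @ bar 1 tick 1 v(2, 3): D5 above B4
  -> R3 @ bar 1 tick 2 v(2, 3): D5 above B4
  -> R3 @ bar 1 tick 3 v(2, 3): D5 above B4
  -> R2 @ bar 2 tick 0 v(0, 1): B3/G4 m6 -> G3/D4 P5 similar
  -> R3 @ bar 2 tick 0 v(2, 3): D5 above F4
  -> R4 @ bar 2 tick 0 v(0, 3): G3/F4 m7 untreated
  -> R7 @ bar 2 tick 0 v(3,): B4->F4 leap 6st
  -> R3 @ bar 2 tick 1 v(2, 3): D5 above F4
  -> R3 @ bar 2 tick 2 v(2, 3): D5 above F4
  -> R3 @ bar 2 tick 3 v(2, 3): D5 above F4
  -> R1 @ bar 3 tick 0 v(0, 2): G3/D5 P5 -> E3/B4 P5 similar
  -> R2 @ bar 3 tick 0 v(0, 3): G3/F4 m7 -> E3/E4 P8 similar
  -> R2 @ bar 3 tick 0 v(2, 3): D5/F4 M6 -> B4/E4 P5 similar
  -> R3 @ bar 3 tick 0 v(2, 3): B4 above E4
  -> R3 @ bar 3 tick 1 v(2, 3): B4 above E4
  -> R3 @ bar 3 tick 2 v(2, 3): B4 above E4
  -> R3 @ bar 3 tick 3 v(2, 3): B4 above E4
  -> R2 @ bar 4 tick 0 v(1, 3): C4/E4 M3 -> D4/A4 P5 similar
  -> R3 @ bar 5 tick 0 v(2, 3): A4 above F4
  -> R8 @ bar 5 tick 0 v(0, 3): penult P8 not 3rd/6th
  -> R3 @ bar 5 tick 1 v(2, 3): A4 above F4
  -> R3 @ bar 5 tick 2 v(2, 3): A4 above F4
  -> R3 @ bar 5 tick 3 v(2, 3): A4 above F4
  -> R1 @ bar 6 tick 0 v(1, 2): D4/A4 P5 -> G4/D5 P5 similar
  -> R2 @ bar 6 tick 0 v(0, 1): F3/D4 M6 -> G3/G4 P8 similar
  -> R2 @ bar 6 tick 0 v(0, 2): F3/A4 M3 -> G3/D5 P5 similar
  -> R3 @ bar 6 tick 0 v(2, 3): D5 above B4
  -> R7 @ bar 6 tick 0 v(3,): F4->B4 leap 6st
  -> R3 @ bar 6 tick 1 v(2, 3): D5 above B4
  -> R3 @ bar 6 tick 2 v(2, 3): D5 above B4
  -> R3 @ bar 6 tick 3 v(2, 3): D5 above B4
  -> R6 @ bar 6 tick 3 v(0, 3): closes on M3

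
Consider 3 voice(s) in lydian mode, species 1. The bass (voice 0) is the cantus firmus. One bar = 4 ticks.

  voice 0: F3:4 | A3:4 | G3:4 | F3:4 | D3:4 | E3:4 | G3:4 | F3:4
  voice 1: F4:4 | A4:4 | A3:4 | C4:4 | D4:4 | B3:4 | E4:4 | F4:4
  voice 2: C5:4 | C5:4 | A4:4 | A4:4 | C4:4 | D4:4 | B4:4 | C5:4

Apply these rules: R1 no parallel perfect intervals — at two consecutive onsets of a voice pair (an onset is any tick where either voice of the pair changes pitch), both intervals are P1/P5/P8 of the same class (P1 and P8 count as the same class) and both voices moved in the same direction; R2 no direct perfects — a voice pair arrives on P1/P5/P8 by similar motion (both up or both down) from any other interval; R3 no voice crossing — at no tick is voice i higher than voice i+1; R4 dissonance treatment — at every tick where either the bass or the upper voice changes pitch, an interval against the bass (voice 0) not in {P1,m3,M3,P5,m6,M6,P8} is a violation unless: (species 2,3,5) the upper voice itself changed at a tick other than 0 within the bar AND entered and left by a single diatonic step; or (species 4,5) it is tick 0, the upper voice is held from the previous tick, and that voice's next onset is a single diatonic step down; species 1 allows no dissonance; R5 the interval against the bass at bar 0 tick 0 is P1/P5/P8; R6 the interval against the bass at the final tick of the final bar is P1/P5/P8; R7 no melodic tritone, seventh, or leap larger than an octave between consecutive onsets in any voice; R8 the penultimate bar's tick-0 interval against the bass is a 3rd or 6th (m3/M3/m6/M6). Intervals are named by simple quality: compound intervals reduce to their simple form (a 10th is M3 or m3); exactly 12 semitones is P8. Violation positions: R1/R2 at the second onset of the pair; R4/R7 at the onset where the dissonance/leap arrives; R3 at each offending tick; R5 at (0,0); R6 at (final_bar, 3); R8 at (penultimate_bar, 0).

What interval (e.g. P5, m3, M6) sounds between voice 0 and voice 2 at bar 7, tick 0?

voice 0=F3 voice 2=C5 -> P5

P5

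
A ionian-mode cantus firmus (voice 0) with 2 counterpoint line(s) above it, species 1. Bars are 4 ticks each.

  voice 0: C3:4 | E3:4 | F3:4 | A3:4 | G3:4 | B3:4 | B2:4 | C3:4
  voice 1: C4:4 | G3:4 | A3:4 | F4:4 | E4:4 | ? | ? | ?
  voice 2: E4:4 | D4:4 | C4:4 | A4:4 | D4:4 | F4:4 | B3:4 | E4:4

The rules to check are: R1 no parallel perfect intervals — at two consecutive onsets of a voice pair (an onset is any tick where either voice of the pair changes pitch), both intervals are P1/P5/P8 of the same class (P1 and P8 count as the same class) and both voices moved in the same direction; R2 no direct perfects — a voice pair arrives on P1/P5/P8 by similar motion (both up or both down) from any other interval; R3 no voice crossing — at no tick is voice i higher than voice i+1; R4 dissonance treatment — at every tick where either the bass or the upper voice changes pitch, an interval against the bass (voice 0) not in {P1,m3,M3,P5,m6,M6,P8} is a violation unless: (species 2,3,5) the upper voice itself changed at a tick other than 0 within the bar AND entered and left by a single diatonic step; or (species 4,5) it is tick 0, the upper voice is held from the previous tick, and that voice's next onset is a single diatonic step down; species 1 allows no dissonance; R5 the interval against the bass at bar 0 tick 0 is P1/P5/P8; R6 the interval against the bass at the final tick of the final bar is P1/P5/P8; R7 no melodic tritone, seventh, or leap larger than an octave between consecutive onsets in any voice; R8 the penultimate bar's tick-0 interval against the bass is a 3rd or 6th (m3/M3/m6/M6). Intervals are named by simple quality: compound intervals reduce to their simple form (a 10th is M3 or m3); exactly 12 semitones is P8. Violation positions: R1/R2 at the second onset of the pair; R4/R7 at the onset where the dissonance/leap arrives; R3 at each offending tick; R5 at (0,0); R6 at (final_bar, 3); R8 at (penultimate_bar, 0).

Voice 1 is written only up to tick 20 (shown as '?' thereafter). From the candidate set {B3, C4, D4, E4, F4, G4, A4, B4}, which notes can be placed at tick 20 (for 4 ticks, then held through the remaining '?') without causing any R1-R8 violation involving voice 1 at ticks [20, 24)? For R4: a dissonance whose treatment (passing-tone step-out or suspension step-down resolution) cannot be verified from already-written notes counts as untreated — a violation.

{B3, D4}

B3: legal
C4: violates R4
D4: legal
E4: violates R4
F4: violates R2,R4
G4: violates R3
A4: violates R3,R4
B4: violates R2,R3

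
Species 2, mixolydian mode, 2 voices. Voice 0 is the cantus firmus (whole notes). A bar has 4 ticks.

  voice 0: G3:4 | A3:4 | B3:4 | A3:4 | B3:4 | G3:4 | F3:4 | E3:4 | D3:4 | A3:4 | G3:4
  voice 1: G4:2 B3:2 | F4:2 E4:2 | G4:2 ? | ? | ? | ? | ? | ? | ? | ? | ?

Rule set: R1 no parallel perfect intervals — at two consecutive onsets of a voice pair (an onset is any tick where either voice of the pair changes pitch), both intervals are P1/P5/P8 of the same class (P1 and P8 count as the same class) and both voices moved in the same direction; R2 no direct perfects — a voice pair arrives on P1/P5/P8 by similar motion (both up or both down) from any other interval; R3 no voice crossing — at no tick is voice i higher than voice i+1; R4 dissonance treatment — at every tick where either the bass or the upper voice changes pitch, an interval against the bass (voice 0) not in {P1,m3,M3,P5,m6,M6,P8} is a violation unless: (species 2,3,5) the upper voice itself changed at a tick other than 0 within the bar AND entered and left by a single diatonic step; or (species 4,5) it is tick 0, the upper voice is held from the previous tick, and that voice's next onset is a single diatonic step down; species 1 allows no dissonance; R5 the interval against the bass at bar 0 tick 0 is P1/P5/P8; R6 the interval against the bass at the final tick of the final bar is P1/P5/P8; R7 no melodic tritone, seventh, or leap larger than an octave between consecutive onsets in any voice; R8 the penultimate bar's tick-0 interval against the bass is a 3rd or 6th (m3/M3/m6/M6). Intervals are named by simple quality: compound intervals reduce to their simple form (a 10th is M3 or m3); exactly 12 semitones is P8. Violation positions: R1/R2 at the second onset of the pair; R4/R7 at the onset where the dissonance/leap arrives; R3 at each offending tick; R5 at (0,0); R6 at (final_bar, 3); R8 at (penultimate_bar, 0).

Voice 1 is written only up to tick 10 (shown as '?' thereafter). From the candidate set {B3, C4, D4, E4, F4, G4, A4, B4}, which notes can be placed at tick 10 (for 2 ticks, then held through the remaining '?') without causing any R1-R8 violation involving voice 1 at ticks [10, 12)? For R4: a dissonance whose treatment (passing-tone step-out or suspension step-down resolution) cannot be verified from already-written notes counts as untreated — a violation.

{B3, B4, D4, G4}

B3: legal
C4: violates R4
D4: legal
E4: violates R4
F4: violates R4
G4: legal
A4: violates R4
B4: legal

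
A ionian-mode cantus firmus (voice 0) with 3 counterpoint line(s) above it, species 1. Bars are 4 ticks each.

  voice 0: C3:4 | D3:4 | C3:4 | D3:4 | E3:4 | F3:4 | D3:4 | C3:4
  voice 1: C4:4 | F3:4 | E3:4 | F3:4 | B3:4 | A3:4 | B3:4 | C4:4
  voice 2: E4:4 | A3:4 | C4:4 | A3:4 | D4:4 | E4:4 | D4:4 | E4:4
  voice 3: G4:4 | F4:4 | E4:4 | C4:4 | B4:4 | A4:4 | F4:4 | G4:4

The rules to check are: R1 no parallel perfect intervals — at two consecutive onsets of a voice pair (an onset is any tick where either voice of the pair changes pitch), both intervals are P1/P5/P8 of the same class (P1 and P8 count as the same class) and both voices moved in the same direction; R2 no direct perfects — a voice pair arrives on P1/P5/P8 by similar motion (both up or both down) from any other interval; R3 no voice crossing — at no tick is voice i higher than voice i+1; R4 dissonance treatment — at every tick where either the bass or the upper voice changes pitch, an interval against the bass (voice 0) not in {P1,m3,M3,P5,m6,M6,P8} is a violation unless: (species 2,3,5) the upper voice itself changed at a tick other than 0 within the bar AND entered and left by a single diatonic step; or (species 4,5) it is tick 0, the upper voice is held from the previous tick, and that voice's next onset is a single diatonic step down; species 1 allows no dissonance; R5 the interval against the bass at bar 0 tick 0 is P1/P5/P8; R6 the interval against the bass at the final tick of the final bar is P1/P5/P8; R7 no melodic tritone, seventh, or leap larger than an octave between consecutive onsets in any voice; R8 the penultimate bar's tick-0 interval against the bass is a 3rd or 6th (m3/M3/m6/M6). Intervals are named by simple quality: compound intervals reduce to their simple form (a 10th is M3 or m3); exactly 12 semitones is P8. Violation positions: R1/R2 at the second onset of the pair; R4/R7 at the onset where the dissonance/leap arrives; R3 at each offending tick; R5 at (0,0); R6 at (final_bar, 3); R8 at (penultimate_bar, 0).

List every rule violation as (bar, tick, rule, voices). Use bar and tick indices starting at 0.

bar 0: v0=C3 v1=C4 v2=E4 v3=G4 downbeat P5
bar 1: v0=D3 v1=F3 v2=A3 v3=F4 downbeat m3
bar 2: v0=C3 v1=E3 v2=C4 v3=E4 downbeat M3
bar 3: v0=D3 v1=F3 v2=A3 v3=C4 downbeat m7
bar 4: v0=E3 v1=B3 v2=D4 v3=B4 downbeat P5
bar 5: v0=F3 v1=A3 v2=E4 v3=A4 downbeat M3
bar 6: v0=D3 v1=B3 v2=D4 v3=F4 downbeat m3
bar 7: v0=C3 v1=C4 v2=E4 v3=G4 downbeat P5
  -> R5 @ bar 0 tick 0 v(0, 2): opens on M3
  -> R2 @ bar 1 tick 0 v(1, 3): C4/G4 P5 -> F3/F4 P8 similar
  -> R1 @ bar 2 tick 0 v(1, 3): F3/F4 P8 -> E3/E4 P8 similar
  -> R4 @ bar 3 tick 0 v(0, 3): D3/C4 m7 untreated
  -> R2 @ bar 4 tick 0 v(0, 1): D3/F3 m3 -> E3/B3 P5 similar
  -> R2 @ bar 4 tick 0 v(0, 3): D3/C4 m7 -> E3/B4 P5 similar
  -> R2 @ bar 4 tick 0 v(1, 3): F3/C4 P5 -> B3/B4 P8 similar
  -> R4 @ bar 4 tick 0 v(0, 2): E3/D4 m7 untreated
  -> R7 @ bar 4 tick 0 v(1,): F3->B3 leap 6st
  -> R7 @ bar 4 tick 0 v(3,): C4->B4 leap 11st
  -> R1 @ bar 5 tick 0 v(1, 3): B3/B4 P8 -> A3/A4 P8 similar
  -> R4 @ bar 5 tick 0 v(0, 2): F3/E4 M7 untreated
  -> R2 @ bar 6 tick 0 v(0, 2): F3/E4 M7 -> D3/D4 P8 similar
  -> R8 @ bar 6 tick 0 v(0, 2): penult P8 not 3rd/6th
  -> R2 @ bar 7 tick 0 v(1, 3): B3/F4 TT -> C4/G4 P5 similar
  -> R6 @ bar 7 tick 3 v(0, 2): closes on M3

(0, 0, R5, (0, 2))
(1, 0, R2, (1, 3))
(2, 0, R1, (1, 3))
(3, 0, R4, (0, 3))
(4, 0, R2, (0, 1))
(4, 0, R2, (0, 3))
(4, 0, R2, (1, 3))
(4, 0, R4, (0, 2))
(4, 0, R7, (1,))
(4, 0, R7, (3,))
(5, 0, R1, (1, 3))
(5, 0, R4, (0, 2))
(6, 0, R2, (0, 2))
(6, 0, R8, (0, 2))
(7, 0, R2, (1, 3))
(7, 3, R6, (0, 2))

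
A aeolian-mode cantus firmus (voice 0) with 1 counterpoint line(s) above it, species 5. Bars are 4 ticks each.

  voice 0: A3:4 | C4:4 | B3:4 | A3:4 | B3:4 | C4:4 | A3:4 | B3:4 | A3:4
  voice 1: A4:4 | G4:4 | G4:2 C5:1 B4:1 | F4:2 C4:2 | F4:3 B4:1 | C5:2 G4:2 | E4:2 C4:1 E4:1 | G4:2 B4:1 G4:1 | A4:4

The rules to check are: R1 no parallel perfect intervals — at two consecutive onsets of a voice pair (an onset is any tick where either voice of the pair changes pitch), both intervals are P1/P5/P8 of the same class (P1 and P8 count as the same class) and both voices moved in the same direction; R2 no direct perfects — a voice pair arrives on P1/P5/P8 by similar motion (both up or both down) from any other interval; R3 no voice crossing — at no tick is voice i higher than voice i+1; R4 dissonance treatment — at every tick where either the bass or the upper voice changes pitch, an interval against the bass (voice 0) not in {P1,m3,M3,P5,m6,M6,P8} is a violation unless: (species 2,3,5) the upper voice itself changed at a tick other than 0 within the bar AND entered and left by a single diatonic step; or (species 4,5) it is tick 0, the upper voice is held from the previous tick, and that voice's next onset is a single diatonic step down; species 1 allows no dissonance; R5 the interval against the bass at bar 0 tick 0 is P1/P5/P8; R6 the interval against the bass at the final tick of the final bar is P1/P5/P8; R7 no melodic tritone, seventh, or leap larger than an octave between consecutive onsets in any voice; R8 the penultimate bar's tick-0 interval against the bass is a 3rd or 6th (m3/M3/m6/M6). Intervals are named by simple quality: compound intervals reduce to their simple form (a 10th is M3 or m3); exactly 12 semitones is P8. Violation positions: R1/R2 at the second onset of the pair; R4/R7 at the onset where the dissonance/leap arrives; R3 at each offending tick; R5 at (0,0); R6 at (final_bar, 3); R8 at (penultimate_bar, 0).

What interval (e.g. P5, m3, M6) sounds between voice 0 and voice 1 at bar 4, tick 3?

voice 0=B3 voice 1=B4 -> P8

P8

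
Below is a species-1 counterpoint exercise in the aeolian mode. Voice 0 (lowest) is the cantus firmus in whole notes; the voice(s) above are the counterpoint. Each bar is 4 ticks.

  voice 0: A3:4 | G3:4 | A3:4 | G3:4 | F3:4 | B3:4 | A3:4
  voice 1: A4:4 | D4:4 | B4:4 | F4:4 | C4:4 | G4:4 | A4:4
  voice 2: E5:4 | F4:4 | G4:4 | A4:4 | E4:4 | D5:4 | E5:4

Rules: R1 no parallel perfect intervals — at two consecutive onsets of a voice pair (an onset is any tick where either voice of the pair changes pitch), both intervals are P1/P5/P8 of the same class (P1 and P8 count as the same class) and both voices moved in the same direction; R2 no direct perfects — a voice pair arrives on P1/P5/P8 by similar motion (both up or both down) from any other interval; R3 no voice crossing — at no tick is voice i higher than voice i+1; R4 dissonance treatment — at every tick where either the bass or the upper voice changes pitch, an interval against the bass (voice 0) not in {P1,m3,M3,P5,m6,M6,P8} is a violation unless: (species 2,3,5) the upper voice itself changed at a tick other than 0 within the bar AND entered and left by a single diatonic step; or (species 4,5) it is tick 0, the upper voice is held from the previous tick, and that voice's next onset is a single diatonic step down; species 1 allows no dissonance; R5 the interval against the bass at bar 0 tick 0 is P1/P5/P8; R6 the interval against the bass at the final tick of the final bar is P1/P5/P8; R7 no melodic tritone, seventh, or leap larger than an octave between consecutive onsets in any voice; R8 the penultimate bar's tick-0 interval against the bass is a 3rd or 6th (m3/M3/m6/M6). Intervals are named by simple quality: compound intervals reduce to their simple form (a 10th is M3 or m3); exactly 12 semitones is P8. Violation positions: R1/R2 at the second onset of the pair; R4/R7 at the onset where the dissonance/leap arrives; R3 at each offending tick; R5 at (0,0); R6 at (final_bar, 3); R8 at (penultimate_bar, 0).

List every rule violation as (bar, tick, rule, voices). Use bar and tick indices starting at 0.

bar 0: v0=A3 v1=A4 v2=E5 downbeat P5
bar 1: v0=G3 v1=D4 v2=F4 downbeat m7
bar 2: v0=A3 v1=B4 v2=G4 downbeat m7
bar 3: v0=G3 v1=F4 v2=A4 downbeat M2
bar 4: v0=F3 v1=C4 v2=E4 downbeat M7
bar 5: v0=B3 v1=G4 v2=D5 downbeat m3
bar 6: v0=A3 v1=A4 v2=E5 downbeat P5
  -> R2 @ bar 1 tick 0 v(0, 1): A3/A4 P8 -> G3/D4 P5 similar
  -> R4 @ bar 1 tick 0 v(0, 2): G3/F4 m7 untreated
  -> R7 @ bar 1 tick 0 v(2,): E5->F4 leap 11st
  -> R3 @ bar 2 tick 0 v(1, 2): B4 above G4
  -> R4 @ bar 2 tick 0 v(0, 1): A3/B4 M2 untreated
  -> R4 @ bar 2 tick 0 v(0, 2): A3/G4 m7 untreated
  -> R3 @ bar 2 tick 1 v(1, 2): B4 above G4
  -> R3 @ bar 2 tick 2 v(1, 2): B4 above G4
  -> R3 @ bar 2 tick 3 v(1, 2): B4 above G4
  -> R4 @ bar 3 tick 0 v(0, 1): G3/F4 m7 untreated
  -> R4 @ bar 3 tick 0 v(0, 2): G3/A4 M2 untreated
  -> R7 @ bar 3 tick 0 v(1,): B4->F4 leap 6st
  -> R2 @ bar 4 tick 0 v(0, 1): G3/F4 m7 -> F3/C4 P5 similar
  -> R4 @ bar 4 tick 0 v(0, 2): F3/E4 M7 untreated
  -> R2 @ bar 5 tick 0 v(1, 2): C4/E4 M3 -> G4/D5 P5 similar
  -> R7 @ bar 5 tick 0 v(0,): F3->B3 leap 6st
  -> R7 @ bar 5 tick 0 v(2,): E4->D5 leap 10st
  -> R1 @ bar 6 tick 0 v(1, 2): G4/D5 P5 -> A4/E5 P5 similar

(1, 0, R2, (0, 1))
(1, 0, R4, (0, 2))
(1, 0, R7, (2,))
(2, 0, R3, (1, 2))
(2, 0, R4, (0, 1))
(2, 0, R4, (0, 2))
(2, 1, R3, (1, 2))
(2, 2, R3, (1, 2))
(2, 3, R3, (1, 2))
(3, 0, R4, (0, 1))
(3, 0, R4, (0, 2))
(3, 0, R7, (1,))
(4, 0, R2, (0, 1))
(4, 0, R4, (0, 2))
(5, 0, R2, (1, 2))
(5, 0, R7, (0,))
(5, 0, R7, (2,))
(6, 0, R1, (1, 2))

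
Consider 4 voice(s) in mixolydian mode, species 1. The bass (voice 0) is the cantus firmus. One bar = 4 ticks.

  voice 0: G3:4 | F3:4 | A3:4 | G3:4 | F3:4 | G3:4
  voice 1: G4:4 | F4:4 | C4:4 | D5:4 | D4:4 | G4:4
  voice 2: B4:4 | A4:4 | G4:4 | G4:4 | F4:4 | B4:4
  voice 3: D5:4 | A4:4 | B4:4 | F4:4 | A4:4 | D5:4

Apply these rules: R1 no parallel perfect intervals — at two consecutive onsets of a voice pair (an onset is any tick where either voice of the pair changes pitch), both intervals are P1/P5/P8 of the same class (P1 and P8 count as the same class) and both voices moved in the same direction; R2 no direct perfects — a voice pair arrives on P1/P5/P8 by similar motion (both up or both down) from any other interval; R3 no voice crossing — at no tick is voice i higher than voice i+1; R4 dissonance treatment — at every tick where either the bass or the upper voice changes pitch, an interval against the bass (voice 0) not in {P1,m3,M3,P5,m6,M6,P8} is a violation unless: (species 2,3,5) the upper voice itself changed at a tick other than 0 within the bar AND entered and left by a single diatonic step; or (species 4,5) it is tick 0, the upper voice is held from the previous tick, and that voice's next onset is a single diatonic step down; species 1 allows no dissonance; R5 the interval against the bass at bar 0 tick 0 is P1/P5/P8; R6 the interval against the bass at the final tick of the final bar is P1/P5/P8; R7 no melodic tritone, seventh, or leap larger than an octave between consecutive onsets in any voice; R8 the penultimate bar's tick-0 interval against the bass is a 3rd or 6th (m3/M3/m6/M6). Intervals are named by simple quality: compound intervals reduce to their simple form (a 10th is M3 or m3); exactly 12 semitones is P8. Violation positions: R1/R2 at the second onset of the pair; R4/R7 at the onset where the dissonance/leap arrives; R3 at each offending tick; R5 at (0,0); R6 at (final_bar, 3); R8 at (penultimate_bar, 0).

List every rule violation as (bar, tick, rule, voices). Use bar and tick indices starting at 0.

bar 0: v0=G3 v1=G4 v2=B4 v3=D5 downbeat P5
bar 1: v0=F3 v1=F4 v2=A4 v3=A4 downbeat M3
bar 2: v0=A3 v1=C4 v2=G4 v3=B4 downbeat M2
bar 3: v0=G3 v1=D5 v2=G4 v3=F4 downbeat m7
bar 4: v0=F3 v1=D4 v2=F4 v3=A4 downbeat M3
bar 5: v0=G3 v1=G4 v2=B4 v3=D5 downbeat P5
  -> R5 @ bar 0 tick 0 v(0, 2): opens on M3
  -> R1 @ bar 1 tick 0 v(0, 1): G3/G4 P8 -> F3/F4 P8 similar
  -> R2 @ bar 1 tick 0 v(2, 3): B4/D5 m3 -> A4/A4 P1 similar
  -> R2 @ bar 2 tick 0 v(1, 2): F4/A4 M3 -> C4/G4 P5 similar
  -> R4 @ bar 2 tick 0 v(0, 2): A3/G4 m7 untreated
  -> R4 @ bar 2 tick 0 v(0, 3): A3/B4 M2 untreated
  -> R3 @ bar 3 tick 0 v(1, 2): D5 above G4
  -> R3 @ bar 3 tick 0 v(2, 3): G4 above F4
  -> R4 @ bar 3 tick 0 v(0, 3): G3/F4 m7 untreated
  -> R7 @ bar 3 tick 0 v(1,): C4->D5 leap 14st
  -> R7 @ bar 3 tick 0 v(3,): B4->F4 leap 6st
  -> R3 @ bar 3 tick 1 v(1, 2): D5 above G4
  -> R3 @ bar 3 tick 1 v(2, 3): G4 above F4
  -> R3 @ bar 3 tick 2 v(1, 2): D5 above G4
  -> R3 @ bar 3 tick 2 v(2, 3): G4 above F4
  -> R3 @ bar 3 tick 3 v(1, 2): D5 above G4
  -> R3 @ bar 3 tick 3 v(2, 3): G4 above F4
  -> R1 @ bar 4 tick 0 v(0, 2): G3/G4 P8 -> F3/F4 P8 similar
  -> R8 @ bar 4 tick 0 v(0, 2): penult P8 not 3rd/6th
  -> R1 @ bar 5 tick 0 v(1, 3): D4/A4 P5 -> G4/D5 P5 similar
  -> R2 @ bar 5 tick 0 v(0, 1): F3/D4 M6 -> G3/G4 P8 similar
  -> R2 @ bar 5 tick 0 v(0, 3): F3/A4 M3 -> G3/D5 P5 similar
  -> R7 @ bar 5 tick 0 v(2,): F4->B4 leap 6st
  -> R6 @ bar 5 tick 3 v(0, 2): closes on M3

(0, 0, R5, (0, 2))
(1, 0, R1, (0, 1))
(1, 0, R2, (2, 3))
(2, 0, R2, (1, 2))
(2, 0, R4, (0, 2))
(2, 0, R4, (0, 3))
(3, 0, R3, (1, 2))
(3, 0, R3, (2, 3))
(3, 0, R4, (0, 3))
(3, 0, R7, (1,))
(3, 0, R7, (3,))
(3, 1, R3, (1, 2))
(3, 1, R3, (2, 3))
(3, 2, R3, (1, 2))
(3, 2, R3, (2, 3))
(3, 3, R3, (1, 2))
(3, 3, R3, (2, 3))
(4, 0, R1, (0, 2))
(4, 0, R8, (0, 2))
(5, 0, R1, (1, 3))
(5, 0, R2, (0, 1))
(5, 0, R2, (0, 3))
(5, 0, R7, (2,))
(5, 3, R6, (0, 2))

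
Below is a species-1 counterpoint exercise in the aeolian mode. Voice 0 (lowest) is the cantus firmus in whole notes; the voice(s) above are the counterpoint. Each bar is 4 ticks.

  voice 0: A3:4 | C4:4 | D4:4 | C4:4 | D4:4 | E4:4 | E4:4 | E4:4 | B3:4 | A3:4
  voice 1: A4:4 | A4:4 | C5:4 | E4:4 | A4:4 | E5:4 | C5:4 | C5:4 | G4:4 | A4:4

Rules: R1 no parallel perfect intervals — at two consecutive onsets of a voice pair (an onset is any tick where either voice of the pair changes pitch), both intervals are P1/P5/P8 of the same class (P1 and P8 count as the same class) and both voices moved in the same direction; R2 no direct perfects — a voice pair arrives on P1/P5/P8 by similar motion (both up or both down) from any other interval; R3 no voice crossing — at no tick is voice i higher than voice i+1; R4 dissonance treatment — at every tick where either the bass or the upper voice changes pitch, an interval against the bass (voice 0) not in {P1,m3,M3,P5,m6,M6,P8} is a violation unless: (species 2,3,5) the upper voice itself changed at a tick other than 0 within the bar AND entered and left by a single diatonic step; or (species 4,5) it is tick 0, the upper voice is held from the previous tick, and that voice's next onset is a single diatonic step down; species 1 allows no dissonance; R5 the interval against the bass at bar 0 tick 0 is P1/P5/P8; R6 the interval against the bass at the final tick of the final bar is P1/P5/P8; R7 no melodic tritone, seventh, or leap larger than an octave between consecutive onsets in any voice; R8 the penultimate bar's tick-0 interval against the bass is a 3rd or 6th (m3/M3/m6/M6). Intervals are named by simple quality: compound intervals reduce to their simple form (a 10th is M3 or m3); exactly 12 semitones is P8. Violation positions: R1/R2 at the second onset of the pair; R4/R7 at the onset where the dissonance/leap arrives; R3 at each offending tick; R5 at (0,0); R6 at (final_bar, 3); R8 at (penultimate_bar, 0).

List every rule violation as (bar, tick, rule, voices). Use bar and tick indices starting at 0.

bar 0: v0=A3 v1=A4 downbeat P8
bar 1: v0=C4 v1=A4 downbeat M6
bar 2: v0=D4 v1=C5 downbeat m7
bar 3: v0=C4 v1=E4 downbeat M3
bar 4: v0=D4 v1=A4 downbeat P5
bar 5: v0=E4 v1=E5 downbeat P8
bar 6: v0=E4 v1=C5 downbeat m6
bar 7: v0=E4 v1=C5 downbeat m6
bar 8: v0=B3 v1=G4 downbeat m6
bar 9: v0=A3 v1=A4 downbeat P8
  -> R4 @ bar 2 tick 0 v(0, 1): D4/C5 m7 untreated
  -> R2 @ bar 4 tick 0 v(0, 1): C4/E4 M3 -> D4/A4 P5 similar
  -> R2 @ bar 5 tick 0 v(0, 1): D4/A4 P5 -> E4/E5 P8 similar

(2, 0, R4, (0, 1))
(4, 0, R2, (0, 1))
(5, 0, R2, (0, 1))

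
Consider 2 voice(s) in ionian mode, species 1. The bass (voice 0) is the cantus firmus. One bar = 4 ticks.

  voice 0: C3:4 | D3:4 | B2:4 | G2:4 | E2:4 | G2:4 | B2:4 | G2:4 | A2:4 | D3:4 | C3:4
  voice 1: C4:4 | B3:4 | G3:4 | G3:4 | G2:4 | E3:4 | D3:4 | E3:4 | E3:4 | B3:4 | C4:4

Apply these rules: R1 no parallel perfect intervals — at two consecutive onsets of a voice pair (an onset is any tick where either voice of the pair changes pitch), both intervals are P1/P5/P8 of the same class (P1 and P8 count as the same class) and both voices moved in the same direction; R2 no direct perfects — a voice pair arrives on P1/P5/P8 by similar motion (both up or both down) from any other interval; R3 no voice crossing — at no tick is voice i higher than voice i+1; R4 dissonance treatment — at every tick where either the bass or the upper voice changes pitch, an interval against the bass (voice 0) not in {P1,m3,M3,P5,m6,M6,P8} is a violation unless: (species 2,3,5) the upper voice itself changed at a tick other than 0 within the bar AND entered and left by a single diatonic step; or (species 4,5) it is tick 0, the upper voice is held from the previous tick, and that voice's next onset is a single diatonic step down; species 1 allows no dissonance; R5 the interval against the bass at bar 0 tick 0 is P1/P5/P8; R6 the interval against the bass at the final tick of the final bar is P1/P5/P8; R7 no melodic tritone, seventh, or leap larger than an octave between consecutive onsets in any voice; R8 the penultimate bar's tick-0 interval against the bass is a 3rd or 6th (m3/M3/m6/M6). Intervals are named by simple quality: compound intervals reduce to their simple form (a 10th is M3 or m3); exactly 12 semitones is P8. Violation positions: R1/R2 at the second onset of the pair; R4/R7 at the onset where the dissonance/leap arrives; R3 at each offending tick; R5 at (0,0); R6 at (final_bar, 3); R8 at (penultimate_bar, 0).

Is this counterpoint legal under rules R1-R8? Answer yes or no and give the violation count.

Yes (0 violations)

bar 0: v0=C3 v1=C4 (P8)
bar 1: v0=D3 v1=B3 (M6)
bar 2: v0=B2 v1=G3 (m6)
bar 3: v0=G2 v1=G3 (P8)
bar 4: v0=E2 v1=G2 (m3)
bar 5: v0=G2 v1=E3 (M6)
bar 6: v0=B2 v1=D3 (m3)
bar 7: v0=G2 v1=E3 (M6)
bar 8: v0=A2 v1=E3 (P5)
bar 9: v0=D3 v1=B3 (M6)
bar 10: v0=C3 v1=C4 (P8)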